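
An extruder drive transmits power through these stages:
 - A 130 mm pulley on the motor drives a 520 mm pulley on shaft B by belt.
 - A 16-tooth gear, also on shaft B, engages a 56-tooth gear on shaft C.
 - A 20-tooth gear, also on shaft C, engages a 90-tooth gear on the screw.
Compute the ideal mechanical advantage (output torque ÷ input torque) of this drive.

Each stage contributes driven/driver: belt 520/130 = 4, gear mesh 56/16 = 3.5, gear mesh 90/20 = 4.5.
Overall: 4 × 3.5 × 4.5 = 63.

63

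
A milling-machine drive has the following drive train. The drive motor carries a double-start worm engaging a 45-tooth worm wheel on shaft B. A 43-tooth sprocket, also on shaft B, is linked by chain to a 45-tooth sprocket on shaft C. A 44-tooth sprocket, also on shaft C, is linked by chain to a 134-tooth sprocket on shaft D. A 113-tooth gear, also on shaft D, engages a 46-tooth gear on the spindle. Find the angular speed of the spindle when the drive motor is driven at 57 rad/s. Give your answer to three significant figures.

worm 45/2 = 22.5 → 57/22.5 = 2.5333 rad/s
chain 45/43 = 1.0465 → 2.5333/1.0465 = 2.4207 rad/s
chain 134/44 = 3.0455 → 2.4207/3.0455 = 0.79487 rad/s
gear mesh 46/113 = 0.40708 → 0.79487/0.40708 = 1.9526 rad/s

1.95 rad/s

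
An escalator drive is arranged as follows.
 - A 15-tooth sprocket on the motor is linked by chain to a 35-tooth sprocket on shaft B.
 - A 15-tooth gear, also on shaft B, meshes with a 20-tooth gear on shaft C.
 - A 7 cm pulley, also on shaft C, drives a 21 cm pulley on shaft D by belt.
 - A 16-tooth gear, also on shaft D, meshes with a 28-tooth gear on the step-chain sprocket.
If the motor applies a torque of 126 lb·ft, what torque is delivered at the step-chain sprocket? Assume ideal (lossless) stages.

chain 35/15 = 2.3333 → τ = 126·2.3333 = 294 lb·ft
gear mesh 20/15 = 1.3333 → τ = 294·1.3333 = 392 lb·ft
belt 21/7 = 3 → τ = 392·3 = 1176 lb·ft
gear mesh 28/16 = 1.75 → τ = 1176·1.75 = 2058 lb·ft

2058 lb·ft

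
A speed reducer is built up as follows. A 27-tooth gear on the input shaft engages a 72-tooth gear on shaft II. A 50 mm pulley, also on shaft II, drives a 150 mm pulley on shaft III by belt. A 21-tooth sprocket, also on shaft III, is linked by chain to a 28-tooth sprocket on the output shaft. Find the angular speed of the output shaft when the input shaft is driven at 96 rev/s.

9 rev/s

gear mesh 72/27 = 2.6667 → 96/2.6667 = 36 rev/s
belt 150/50 = 3 → 36/3 = 12 rev/s
chain 28/21 = 1.3333 → 12/1.3333 = 9 rev/s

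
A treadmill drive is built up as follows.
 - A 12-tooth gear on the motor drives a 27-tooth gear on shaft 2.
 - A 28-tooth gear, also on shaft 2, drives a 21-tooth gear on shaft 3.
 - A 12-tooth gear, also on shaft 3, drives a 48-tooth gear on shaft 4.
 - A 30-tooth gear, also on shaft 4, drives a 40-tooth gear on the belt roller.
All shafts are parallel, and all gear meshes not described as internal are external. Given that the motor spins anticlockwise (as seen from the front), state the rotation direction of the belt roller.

the motor → shaft 2: external mesh, 1 reversal → CW.
shaft 2 → shaft 3: external mesh, 1 reversal → CCW.
shaft 3 → shaft 4: external mesh, 1 reversal → CW.
shaft 4 → the belt roller: external mesh, 1 reversal → CCW.
4 reversals in total — an even number — so the belt roller turns the same way as the motor.

anticlockwise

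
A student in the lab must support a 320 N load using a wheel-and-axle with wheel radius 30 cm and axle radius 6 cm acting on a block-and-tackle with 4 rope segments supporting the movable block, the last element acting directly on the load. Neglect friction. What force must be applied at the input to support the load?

Wheel-and-axle MA = R/r = 30/6 = 5.
Block-and-tackle MA = number of supporting rope parts = 4.
Combined ideal MA = 5 × 4 = 20.
Effort = load / MA = 320 / 20 = 16 N.

16 N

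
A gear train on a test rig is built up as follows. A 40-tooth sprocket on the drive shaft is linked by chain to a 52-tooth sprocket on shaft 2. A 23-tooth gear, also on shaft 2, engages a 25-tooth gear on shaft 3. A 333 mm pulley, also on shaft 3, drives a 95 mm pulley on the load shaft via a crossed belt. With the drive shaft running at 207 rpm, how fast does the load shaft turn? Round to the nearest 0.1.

513.5 rpm

Chain: ratio = 52/40 = 1.3, so shaft 2 turns at 207 / 1.3 = 159.23 rpm.
Gear mesh: ratio = 25/23 = 1.087, so shaft 3 turns at 159.23 / 1.087 = 146.49 rpm.
Belt: ratio = 95/333 = 0.28529, so the load shaft turns at 146.49 / 0.28529 = 513.49 rpm.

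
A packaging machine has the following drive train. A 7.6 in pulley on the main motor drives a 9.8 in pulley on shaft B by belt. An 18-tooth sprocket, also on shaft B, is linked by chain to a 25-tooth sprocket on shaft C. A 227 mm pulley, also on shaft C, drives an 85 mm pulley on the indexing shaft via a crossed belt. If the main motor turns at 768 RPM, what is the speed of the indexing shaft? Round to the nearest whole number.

1145 RPM

Belt: ratio = 9.8/7.6 = 1.2895, so shaft B turns at 768 / 1.2895 = 595.59 RPM.
Chain: ratio = 25/18 = 1.3889, so shaft C turns at 595.59 / 1.3889 = 428.83 RPM.
Belt: ratio = 85/227 = 0.37445, so the indexing shaft turns at 428.83 / 0.37445 = 1145.2 RPM.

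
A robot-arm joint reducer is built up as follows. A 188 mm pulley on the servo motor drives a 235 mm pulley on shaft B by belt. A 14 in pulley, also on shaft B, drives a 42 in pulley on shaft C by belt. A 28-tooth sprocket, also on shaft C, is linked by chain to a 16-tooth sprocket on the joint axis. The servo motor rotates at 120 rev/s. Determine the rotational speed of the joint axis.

56 rev/s

the servo motor → shaft B (belt, 235/188): 120 ÷ 1.25 = 96 rev/s
shaft B → shaft C (belt, 42/14): 96 ÷ 3 = 32 rev/s
shaft C → the joint axis (chain, 16/28): 32 ÷ 0.57143 = 56 rev/s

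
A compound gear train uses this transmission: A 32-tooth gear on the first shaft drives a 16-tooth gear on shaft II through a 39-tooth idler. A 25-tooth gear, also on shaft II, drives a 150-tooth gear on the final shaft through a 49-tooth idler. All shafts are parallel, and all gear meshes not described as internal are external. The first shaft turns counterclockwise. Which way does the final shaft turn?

the first shaft → shaft II: driver → idler → driven is 2 external meshes, 2 reversals → CCW.
shaft II → the final shaft: driver → idler → driven is 2 external meshes, 2 reversals → CCW.
4 reversals in total — an even number — so the final shaft turns the same way as the first shaft.

counterclockwise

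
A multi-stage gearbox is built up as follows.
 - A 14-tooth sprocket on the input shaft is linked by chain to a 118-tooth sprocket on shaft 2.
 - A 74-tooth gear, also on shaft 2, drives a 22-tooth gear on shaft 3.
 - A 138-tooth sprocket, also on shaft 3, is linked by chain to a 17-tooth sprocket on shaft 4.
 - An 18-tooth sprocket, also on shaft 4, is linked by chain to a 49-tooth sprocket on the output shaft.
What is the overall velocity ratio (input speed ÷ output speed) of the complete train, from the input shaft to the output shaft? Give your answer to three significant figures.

0.840

Each stage contributes driven/driver: chain 118/14 = 8.4286, gear mesh 22/74 = 0.2973, chain 17/138 = 0.12319, chain 49/18 = 2.7222.
Overall: 8.4286 × 0.2973 × 0.12319 × 2.7222 = 0.84031.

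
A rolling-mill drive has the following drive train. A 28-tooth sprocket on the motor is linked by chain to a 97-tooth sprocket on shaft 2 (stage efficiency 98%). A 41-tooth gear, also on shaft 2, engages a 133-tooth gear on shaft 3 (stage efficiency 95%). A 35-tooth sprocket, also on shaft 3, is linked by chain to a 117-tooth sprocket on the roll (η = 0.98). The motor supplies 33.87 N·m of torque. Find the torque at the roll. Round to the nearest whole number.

Chain: ratio = 97/28 = 3.4643; torque at shaft 2 = 33.87 × 3.4643 × 0.98 = 114.99 N·m.
Gear mesh: ratio = 133/41 = 3.2439; torque at shaft 3 = 114.99 × 3.2439 × 0.95 = 354.36 N·m.
Chain: ratio = 117/35 = 3.3429; torque at the roll = 354.36 × 3.3429 × 0.98 = 1160.9 N·m.

1161 N·m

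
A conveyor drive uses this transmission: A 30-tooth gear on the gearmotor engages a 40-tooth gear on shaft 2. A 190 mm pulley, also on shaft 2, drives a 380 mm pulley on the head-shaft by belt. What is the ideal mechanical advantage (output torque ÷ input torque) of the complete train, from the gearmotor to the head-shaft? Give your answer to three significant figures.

Each stage contributes driven/driver: gear mesh 40/30 = 1.3333, belt 380/190 = 2.
Overall: 1.3333 × 2 = 2.6667.

2.67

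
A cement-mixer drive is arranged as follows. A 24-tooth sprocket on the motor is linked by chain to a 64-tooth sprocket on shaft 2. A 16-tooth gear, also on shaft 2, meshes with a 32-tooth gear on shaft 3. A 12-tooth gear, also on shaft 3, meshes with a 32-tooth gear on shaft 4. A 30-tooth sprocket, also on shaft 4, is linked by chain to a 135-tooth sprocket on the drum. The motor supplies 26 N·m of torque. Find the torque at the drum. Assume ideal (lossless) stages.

1664 N·m

After the chain (64/24): 26 × 2.6667 = 69.333 N·m
After the gear mesh (32/16): 69.333 × 2 = 138.67 N·m
After the gear mesh (32/12): 138.67 × 2.6667 = 369.78 N·m
After the chain (135/30): 369.78 × 4.5 = 1664 N·m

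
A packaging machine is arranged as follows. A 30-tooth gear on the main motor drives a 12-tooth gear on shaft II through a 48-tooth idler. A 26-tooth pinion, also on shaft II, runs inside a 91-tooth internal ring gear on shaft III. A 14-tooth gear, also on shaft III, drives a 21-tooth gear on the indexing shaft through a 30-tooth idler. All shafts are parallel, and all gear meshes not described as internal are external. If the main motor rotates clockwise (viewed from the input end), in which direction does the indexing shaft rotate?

clockwise

the main motor → shaft II: driver → idler → driven is 2 external meshes, 2 reversals → CW.
shaft II → shaft III: internal mesh, same direction → CW.
shaft III → the indexing shaft: driver → idler → driven is 2 external meshes, 2 reversals → CW.
4 reversals in total — an even number — so the indexing shaft turns the same way as the main motor.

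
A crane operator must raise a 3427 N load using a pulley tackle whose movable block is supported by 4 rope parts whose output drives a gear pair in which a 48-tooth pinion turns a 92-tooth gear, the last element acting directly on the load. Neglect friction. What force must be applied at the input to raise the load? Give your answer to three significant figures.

447 N

Block-and-tackle MA = number of supporting rope parts = 4.
Gear pair MA = 92/48 = 1.9167.
Combined ideal MA = 4 × 1.9167 = 7.6667.
Effort = load / MA = 3427 / 7.6667 = 447 N.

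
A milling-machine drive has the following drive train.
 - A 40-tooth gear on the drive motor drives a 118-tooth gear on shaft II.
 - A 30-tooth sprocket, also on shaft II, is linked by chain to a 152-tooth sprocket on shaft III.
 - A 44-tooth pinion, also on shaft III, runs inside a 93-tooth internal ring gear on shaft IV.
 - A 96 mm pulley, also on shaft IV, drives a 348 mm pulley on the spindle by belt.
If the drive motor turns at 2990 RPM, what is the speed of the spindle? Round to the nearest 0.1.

26.1 RPM

the drive motor → shaft II (gear mesh, 118/40): 2990 ÷ 2.95 = 1013.6 RPM
shaft II → shaft III (chain, 152/30): 1013.6 ÷ 5.0667 = 200.04 RPM
shaft III → shaft IV (internal gear, 93/44): 200.04 ÷ 2.1136 = 94.645 RPM
shaft IV → the spindle (belt, 348/96): 94.645 ÷ 3.625 = 26.109 RPM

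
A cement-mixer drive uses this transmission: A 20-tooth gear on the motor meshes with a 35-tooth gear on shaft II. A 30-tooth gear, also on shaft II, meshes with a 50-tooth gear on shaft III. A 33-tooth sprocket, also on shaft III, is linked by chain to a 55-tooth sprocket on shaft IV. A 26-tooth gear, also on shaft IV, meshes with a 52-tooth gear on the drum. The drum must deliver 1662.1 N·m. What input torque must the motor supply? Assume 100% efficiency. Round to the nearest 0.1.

171.0 N·m

Overall ratio R = 1.75 × 1.6667 × 1.6667 × 2 = 9.7222.
Input torque = output torque / R = 1662.1 / 9.7222 = 170.96 N·m.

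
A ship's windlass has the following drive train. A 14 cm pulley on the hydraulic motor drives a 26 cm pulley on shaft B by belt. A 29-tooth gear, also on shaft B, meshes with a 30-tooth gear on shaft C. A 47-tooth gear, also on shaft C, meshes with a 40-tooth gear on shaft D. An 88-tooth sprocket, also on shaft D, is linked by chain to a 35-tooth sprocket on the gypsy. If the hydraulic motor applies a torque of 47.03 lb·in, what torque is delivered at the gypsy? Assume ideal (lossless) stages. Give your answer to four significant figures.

30.58 lb·in

After the belt (26/14): 47.03 × 1.8571 = 87.341 lb·in
After the gear mesh (30/29): 87.341 × 1.0345 = 90.353 lb·in
After the gear mesh (40/47): 90.353 × 0.85106 = 76.896 lb·in
After the chain (35/88): 76.896 × 0.39773 = 30.584 lb·in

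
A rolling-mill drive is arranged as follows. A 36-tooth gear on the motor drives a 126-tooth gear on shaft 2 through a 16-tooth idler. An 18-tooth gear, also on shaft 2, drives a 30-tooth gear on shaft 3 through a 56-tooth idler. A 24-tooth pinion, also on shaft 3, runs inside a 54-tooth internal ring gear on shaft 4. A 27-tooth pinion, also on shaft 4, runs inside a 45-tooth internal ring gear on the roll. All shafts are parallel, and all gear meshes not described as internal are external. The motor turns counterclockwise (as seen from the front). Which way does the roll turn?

the motor → shaft 2: driver → idler → driven is 2 external meshes, 2 reversals → CCW.
shaft 2 → shaft 3: driver → idler → driven is 2 external meshes, 2 reversals → CCW.
shaft 3 → shaft 4: internal mesh, same direction → CCW.
shaft 4 → the roll: internal mesh, same direction → CCW.
4 reversals in total — an even number — so the roll turns the same way as the motor.

counterclockwise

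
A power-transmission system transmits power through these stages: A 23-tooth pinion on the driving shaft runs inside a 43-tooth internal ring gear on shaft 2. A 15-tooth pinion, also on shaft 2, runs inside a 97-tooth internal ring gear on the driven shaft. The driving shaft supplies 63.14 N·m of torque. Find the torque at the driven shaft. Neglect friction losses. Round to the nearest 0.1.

After the internal gear (43/23): 63.14 × 1.8696 = 118.04 N·m
After the internal gear (97/15): 118.04 × 6.4667 = 763.35 N·m

763.4 N·m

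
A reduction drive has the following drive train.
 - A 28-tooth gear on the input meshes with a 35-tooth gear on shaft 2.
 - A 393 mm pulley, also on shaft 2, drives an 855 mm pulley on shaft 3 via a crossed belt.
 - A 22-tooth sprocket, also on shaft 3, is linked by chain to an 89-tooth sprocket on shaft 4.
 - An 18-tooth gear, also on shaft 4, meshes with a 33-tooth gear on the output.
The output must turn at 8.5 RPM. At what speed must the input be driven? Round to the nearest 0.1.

171.4 RPM

Overall ratio R = 1.25 × 2.1756 × 4.0455 × 1.8333 = 20.169.
Required input speed = output speed × R = 8.5 × 20.169 = 171.44 RPM.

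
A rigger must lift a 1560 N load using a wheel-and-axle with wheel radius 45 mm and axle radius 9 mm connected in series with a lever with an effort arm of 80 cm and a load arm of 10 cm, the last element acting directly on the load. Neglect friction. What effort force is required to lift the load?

39 N

Wheel-and-axle MA = R/r = 45/9 = 5.
Lever MA = effort arm / load arm = 80/10 = 8.
Combined ideal MA = 5 × 8 = 40.
Effort = load / MA = 1560 / 40 = 39 N.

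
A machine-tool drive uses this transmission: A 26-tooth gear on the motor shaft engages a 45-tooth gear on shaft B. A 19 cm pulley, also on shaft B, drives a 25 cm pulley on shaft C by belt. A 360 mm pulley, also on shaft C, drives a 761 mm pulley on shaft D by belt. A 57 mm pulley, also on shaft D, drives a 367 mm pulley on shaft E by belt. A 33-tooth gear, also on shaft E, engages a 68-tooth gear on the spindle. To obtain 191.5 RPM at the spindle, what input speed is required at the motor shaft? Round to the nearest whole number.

12231 RPM

Overall ratio R = 1.7308 × 1.3158 × 2.1139 × 6.4386 × 2.0606 = 63.87.
Required input speed = output speed × R = 191.5 × 63.87 = 12231 RPM.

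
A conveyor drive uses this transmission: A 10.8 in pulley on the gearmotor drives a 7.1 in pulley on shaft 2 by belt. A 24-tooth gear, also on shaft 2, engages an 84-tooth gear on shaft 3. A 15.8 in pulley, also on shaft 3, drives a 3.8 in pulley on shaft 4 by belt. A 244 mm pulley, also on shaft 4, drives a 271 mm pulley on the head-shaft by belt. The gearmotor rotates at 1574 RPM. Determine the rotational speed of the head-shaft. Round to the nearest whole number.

2561 RPM

belt 7.1/10.8 = 0.65741 → 1574/0.65741 = 2394.3 RPM
gear mesh 84/24 = 3.5 → 2394.3/3.5 = 684.07 RPM
belt 3.8/15.8 = 0.24051 → 684.07/0.24051 = 2844.3 RPM
belt 271/244 = 1.1107 → 2844.3/1.1107 = 2560.9 RPM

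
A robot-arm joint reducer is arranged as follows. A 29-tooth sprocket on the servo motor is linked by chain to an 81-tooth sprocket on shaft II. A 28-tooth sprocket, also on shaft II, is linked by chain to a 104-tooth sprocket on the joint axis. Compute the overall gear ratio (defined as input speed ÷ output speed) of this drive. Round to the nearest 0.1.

Each stage contributes driven/driver: chain 81/29 = 2.7931, chain 104/28 = 3.7143.
Overall: 2.7931 × 3.7143 = 10.374.

10.4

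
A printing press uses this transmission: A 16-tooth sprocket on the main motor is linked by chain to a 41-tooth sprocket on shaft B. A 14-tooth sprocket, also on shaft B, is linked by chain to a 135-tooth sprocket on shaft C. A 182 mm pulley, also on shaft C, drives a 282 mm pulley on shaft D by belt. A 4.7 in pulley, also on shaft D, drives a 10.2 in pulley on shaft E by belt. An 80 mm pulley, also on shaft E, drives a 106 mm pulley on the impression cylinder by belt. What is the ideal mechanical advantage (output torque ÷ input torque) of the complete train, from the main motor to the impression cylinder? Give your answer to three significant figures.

110

Each stage contributes driven/driver: chain 41/16 = 2.5625, chain 135/14 = 9.6429, belt 282/182 = 1.5495, belt 10.2/4.7 = 2.1702, belt 106/80 = 1.325.
Overall: 2.5625 × 9.6429 × 1.5495 × 2.1702 × 1.325 = 110.09.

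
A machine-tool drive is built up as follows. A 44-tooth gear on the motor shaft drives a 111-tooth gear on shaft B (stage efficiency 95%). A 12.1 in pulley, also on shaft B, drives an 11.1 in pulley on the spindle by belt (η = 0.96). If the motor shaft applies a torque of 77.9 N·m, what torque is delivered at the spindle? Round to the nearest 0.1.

gear mesh 111/44 = 2.5227 → τ = 77.9·2.5227·0.95 = 186.69 N·m
belt 11.1/12.1 = 0.91736 → τ = 186.69·0.91736·0.96 = 164.41 N·m

164.4 N·m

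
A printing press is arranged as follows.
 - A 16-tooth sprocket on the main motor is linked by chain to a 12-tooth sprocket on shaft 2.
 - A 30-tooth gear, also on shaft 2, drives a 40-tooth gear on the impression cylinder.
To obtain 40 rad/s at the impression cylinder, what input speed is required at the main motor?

Overall ratio R = 0.75 × 1.3333 = 1.
Required input speed = output speed × R = 40 × 1 = 40 rad/s.

40 rad/s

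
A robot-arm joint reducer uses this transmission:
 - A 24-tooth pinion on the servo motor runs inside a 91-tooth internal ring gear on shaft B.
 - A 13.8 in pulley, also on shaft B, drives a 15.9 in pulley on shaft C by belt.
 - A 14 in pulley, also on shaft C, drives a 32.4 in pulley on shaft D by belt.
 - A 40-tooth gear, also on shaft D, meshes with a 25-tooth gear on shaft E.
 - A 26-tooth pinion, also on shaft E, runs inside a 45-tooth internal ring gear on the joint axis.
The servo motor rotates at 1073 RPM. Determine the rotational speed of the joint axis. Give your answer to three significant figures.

Internal gear: ratio = 91/24 = 3.7917, so shaft B turns at 1073 / 3.7917 = 282.99 RPM.
Belt: ratio = 15.9/13.8 = 1.1522, so shaft C turns at 282.99 / 1.1522 = 245.61 RPM.
Belt: ratio = 32.4/14 = 2.3143, so shaft D turns at 245.61 / 2.3143 = 106.13 RPM.
Gear mesh: ratio = 25/40 = 0.625, so shaft E turns at 106.13 / 0.625 = 169.81 RPM.
Internal gear: ratio = 45/26 = 1.7308, so the joint axis turns at 169.81 / 1.7308 = 98.11 RPM.

98.1 RPM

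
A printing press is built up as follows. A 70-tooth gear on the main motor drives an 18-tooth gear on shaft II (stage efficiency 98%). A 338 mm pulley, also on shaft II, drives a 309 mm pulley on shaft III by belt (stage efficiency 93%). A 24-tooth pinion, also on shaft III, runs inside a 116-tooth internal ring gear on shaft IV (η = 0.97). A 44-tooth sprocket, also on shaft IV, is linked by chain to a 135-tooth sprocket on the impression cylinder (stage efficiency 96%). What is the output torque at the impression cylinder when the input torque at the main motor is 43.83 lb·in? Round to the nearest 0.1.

129.7 lb·in

gear mesh 18/70 = 0.25714 → τ = 43.83·0.25714·0.98 = 11.045 lb·in
belt 309/338 = 0.9142 → τ = 11.045·0.9142·0.93 = 9.3907 lb·in
internal gear 116/24 = 4.8333 → τ = 9.3907·4.8333·0.97 = 44.027 lb·in
chain 135/44 = 3.0682 → τ = 44.027·3.0682·0.96 = 129.68 lb·in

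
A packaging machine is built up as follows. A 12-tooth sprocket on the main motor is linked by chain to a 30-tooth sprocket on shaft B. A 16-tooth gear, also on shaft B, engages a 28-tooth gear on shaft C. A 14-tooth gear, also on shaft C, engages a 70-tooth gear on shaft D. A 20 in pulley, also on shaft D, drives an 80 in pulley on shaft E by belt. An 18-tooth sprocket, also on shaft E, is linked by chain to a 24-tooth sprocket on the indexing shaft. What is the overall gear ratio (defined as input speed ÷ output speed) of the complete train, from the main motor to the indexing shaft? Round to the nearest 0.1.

116.7

Each stage contributes driven/driver: chain 30/12 = 2.5, gear mesh 28/16 = 1.75, gear mesh 70/14 = 5, belt 80/20 = 4, chain 24/18 = 1.3333.
Overall: 2.5 × 1.75 × 5 × 4 × 1.3333 = 116.67.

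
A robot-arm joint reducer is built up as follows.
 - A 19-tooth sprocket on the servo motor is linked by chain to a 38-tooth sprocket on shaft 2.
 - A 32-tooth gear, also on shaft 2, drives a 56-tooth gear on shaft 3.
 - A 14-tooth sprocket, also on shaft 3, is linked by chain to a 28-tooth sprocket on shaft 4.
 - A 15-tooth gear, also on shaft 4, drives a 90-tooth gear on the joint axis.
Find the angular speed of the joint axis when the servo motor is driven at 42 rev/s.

1 rev/s

chain 38/19 = 2 → 42/2 = 21 rev/s
gear mesh 56/32 = 1.75 → 21/1.75 = 12 rev/s
chain 28/14 = 2 → 12/2 = 6 rev/s
gear mesh 90/15 = 6 → 6/6 = 1 rev/s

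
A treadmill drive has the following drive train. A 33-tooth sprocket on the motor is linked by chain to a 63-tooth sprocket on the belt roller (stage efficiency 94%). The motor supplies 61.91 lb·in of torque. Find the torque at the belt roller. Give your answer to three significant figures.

111 lb·in

After the chain (63/33): 61.91 × 1.9091 × 0.94 = 111.1 lb·in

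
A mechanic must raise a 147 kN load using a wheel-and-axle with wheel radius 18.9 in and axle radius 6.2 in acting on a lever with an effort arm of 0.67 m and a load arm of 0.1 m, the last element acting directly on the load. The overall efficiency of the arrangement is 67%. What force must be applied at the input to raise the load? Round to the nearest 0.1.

Wheel-and-axle MA = R/r = 18.9/6.2 = 3.0484.
Lever MA = effort arm / load arm = 0.67/0.1 = 6.7.
Combined ideal MA = 3.0484 × 6.7 = 20.424.
Actual MA = 20.424 × 0.67 = 13.684.
Effort = load / actual MA = 147 / 13.684 = 10.742 kN.

10.7 kN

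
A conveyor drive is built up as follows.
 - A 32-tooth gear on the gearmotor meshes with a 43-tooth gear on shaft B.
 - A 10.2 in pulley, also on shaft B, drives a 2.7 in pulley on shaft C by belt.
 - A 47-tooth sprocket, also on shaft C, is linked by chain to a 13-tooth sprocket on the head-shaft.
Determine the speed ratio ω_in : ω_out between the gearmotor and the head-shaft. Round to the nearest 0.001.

Each stage contributes driven/driver: gear mesh 43/32 = 1.3438, belt 2.7/10.2 = 0.26471, chain 13/47 = 0.2766.
Overall: 1.3438 × 0.26471 × 0.2766 = 0.098385.

0.098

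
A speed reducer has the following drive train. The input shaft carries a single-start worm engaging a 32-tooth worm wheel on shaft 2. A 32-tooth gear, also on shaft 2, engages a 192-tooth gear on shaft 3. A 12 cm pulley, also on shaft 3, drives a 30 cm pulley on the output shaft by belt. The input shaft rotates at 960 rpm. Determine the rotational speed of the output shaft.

2 rpm

Worm: ratio = 32/1 = 32, so shaft 2 turns at 960 / 32 = 30 rpm.
Gear mesh: ratio = 192/32 = 6, so shaft 3 turns at 30 / 6 = 5 rpm.
Belt: ratio = 30/12 = 2.5, so the output shaft turns at 5 / 2.5 = 2 rpm.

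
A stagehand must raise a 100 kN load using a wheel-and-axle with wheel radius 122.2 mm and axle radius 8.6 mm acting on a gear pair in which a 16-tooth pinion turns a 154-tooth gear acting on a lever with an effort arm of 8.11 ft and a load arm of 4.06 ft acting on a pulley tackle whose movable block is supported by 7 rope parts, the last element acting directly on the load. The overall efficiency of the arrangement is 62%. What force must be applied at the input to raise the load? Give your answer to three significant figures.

0.0843 kN

Wheel-and-axle MA = R/r = 122.2/8.6 = 14.209.
Gear pair MA = 154/16 = 9.625.
Lever MA = effort arm / load arm = 8.11/4.06 = 1.9975.
Block-and-tackle MA = number of supporting rope parts = 7.
Combined ideal MA = 14.209 × 9.625 × 1.9975 × 7 = 1912.3.
Actual MA = 1912.3 × 0.62 = 1185.7.
Effort = load / actual MA = 100 / 1185.7 = 0.084342 kN.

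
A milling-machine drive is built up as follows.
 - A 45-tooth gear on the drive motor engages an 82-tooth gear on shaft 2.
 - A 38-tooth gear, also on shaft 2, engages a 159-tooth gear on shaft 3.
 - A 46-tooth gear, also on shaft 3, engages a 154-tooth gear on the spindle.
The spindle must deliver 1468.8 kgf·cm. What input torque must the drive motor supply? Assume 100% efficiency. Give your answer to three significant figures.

Overall ratio R = 1.8222 × 4.1842 × 3.3478 = 25.526.
Input torque = output torque / R = 1468.8 / 25.526 = 57.542 kgf·cm.

57.5 kgf·cm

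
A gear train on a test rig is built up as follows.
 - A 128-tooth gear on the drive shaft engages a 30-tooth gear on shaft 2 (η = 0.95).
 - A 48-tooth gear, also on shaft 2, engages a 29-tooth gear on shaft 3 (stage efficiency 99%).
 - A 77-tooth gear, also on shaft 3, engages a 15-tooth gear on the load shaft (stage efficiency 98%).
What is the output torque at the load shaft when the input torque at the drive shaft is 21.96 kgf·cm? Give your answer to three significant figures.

Gear mesh: ratio = 30/128 = 0.23438; torque at shaft 2 = 21.96 × 0.23438 × 0.95 = 4.8895 kgf·cm.
Gear mesh: ratio = 29/48 = 0.60417; torque at shaft 3 = 4.8895 × 0.60417 × 0.99 = 2.9246 kgf·cm.
Gear mesh: ratio = 15/77 = 0.19481; torque at the load shaft = 2.9246 × 0.19481 × 0.98 = 0.55832 kgf·cm.

0.558 kgf·cm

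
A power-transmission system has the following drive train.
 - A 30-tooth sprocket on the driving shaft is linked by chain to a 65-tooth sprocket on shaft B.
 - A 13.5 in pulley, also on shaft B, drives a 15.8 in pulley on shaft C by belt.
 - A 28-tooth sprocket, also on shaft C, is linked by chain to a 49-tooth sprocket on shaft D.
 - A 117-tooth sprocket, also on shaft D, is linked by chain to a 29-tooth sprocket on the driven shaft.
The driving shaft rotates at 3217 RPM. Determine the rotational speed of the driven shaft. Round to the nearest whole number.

2925 RPM

Chain: ratio = 65/30 = 2.1667, so shaft B turns at 3217 / 2.1667 = 1484.8 RPM.
Belt: ratio = 15.8/13.5 = 1.1704, so shaft C turns at 1484.8 / 1.1704 = 1268.6 RPM.
Chain: ratio = 49/28 = 1.75, so shaft D turns at 1268.6 / 1.75 = 724.93 RPM.
Chain: ratio = 29/117 = 0.24786, so the driven shaft turns at 724.93 / 0.24786 = 2924.7 RPM.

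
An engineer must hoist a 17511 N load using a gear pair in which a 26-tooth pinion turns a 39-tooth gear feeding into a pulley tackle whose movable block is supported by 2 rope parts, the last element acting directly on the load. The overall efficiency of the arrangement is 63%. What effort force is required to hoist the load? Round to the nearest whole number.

Gear pair MA = 39/26 = 1.5.
Block-and-tackle MA = number of supporting rope parts = 2.
Combined ideal MA = 1.5 × 2 = 3.
Actual MA = 3 × 0.63 = 1.89.
Effort = load / actual MA = 17511 / 1.89 = 9265.1 N.

9265 N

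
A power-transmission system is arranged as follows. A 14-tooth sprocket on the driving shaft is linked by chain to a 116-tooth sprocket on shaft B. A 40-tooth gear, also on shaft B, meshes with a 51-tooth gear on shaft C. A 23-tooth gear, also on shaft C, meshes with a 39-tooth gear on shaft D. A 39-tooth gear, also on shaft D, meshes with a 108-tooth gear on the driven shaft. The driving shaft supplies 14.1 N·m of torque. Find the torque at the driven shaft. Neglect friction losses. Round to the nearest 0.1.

699.4 N·m

Chain: ratio = 116/14 = 8.2857; torque at shaft B = 14.1 × 8.2857 = 116.83 N·m.
Gear mesh: ratio = 51/40 = 1.275; torque at shaft C = 116.83 × 1.275 = 148.96 N·m.
Gear mesh: ratio = 39/23 = 1.6957; torque at shaft D = 148.96 × 1.6957 = 252.58 N·m.
Gear mesh: ratio = 108/39 = 2.7692; torque at the driven shaft = 252.58 × 2.7692 = 699.45 N·m.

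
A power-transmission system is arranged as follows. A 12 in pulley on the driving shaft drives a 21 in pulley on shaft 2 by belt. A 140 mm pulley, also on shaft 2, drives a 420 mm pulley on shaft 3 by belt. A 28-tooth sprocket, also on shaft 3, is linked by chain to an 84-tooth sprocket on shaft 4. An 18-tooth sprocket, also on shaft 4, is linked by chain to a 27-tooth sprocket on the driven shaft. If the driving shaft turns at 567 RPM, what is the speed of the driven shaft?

Belt: ratio = 21/12 = 1.75, so shaft 2 turns at 567 / 1.75 = 324 RPM.
Belt: ratio = 420/140 = 3, so shaft 3 turns at 324 / 3 = 108 RPM.
Chain: ratio = 84/28 = 3, so shaft 4 turns at 108 / 3 = 36 RPM.
Chain: ratio = 27/18 = 1.5, so the driven shaft turns at 36 / 1.5 = 24 RPM.

24 RPM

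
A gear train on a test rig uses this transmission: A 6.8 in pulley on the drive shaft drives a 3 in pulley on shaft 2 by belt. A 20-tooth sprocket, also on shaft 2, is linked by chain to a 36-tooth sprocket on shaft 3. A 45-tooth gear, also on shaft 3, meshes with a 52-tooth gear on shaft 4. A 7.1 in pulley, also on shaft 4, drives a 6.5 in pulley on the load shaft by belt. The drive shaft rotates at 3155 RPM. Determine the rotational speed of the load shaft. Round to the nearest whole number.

3756 RPM

the drive shaft → shaft 2 (belt, 3/6.8): 3155 ÷ 0.44118 = 7151.3 RPM
shaft 2 → shaft 3 (chain, 36/20): 7151.3 ÷ 1.8 = 3973 RPM
shaft 3 → shaft 4 (gear mesh, 52/45): 3973 ÷ 1.1556 = 3438.1 RPM
shaft 4 → the load shaft (belt, 6.5/7.1): 3438.1 ÷ 0.91549 = 3755.5 RPM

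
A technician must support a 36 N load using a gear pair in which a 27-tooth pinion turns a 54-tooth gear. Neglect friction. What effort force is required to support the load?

Gear pair MA = 54/27 = 2.
Effort = load / MA = 36 / 2 = 18 N.

18 N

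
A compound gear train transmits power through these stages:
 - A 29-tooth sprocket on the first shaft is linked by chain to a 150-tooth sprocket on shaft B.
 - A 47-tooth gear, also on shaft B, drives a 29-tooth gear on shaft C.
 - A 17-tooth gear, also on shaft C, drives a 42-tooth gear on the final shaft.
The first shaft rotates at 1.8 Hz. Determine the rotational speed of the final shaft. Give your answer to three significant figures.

0.228 Hz

Chain: ratio = 150/29 = 5.1724, so shaft B turns at 1.8 / 5.1724 = 0.348 Hz.
Gear mesh: ratio = 29/47 = 0.61702, so shaft C turns at 0.348 / 0.61702 = 0.564 Hz.
Gear mesh: ratio = 42/17 = 2.4706, so the final shaft turns at 0.564 / 2.4706 = 0.22829 Hz.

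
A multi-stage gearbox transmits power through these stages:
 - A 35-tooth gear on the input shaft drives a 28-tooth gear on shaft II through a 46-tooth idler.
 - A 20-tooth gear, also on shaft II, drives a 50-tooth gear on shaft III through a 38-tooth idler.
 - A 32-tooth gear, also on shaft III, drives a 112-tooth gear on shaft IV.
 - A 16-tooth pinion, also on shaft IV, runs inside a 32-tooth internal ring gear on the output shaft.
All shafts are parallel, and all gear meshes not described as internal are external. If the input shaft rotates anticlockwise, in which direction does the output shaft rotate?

the input shaft → shaft II: driver → idler → driven is 2 external meshes, 2 reversals → CCW.
shaft II → shaft III: driver → idler → driven is 2 external meshes, 2 reversals → CCW.
shaft III → shaft IV: external mesh, 1 reversal → CW.
shaft IV → the output shaft: internal mesh, same direction → CW.
5 reversals in total — an odd number — so the output shaft turns opposite to the input shaft.

clockwise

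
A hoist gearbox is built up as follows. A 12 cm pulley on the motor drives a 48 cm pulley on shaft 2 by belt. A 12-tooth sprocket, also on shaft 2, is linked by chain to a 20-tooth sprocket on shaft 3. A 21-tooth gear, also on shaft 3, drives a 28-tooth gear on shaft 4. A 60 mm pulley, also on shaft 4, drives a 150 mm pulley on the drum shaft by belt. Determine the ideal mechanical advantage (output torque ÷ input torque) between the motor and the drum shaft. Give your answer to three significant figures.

Each stage contributes driven/driver: belt 48/12 = 4, chain 20/12 = 1.6667, gear mesh 28/21 = 1.3333, belt 150/60 = 2.5.
Overall: 4 × 1.6667 × 1.3333 × 2.5 = 22.222.

22.2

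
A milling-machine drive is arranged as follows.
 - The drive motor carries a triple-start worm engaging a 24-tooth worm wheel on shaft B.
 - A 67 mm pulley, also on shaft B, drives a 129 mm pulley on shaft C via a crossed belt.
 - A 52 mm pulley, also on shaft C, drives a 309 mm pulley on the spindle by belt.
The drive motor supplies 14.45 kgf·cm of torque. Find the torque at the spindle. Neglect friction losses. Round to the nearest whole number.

After the worm (24/3): 14.45 × 8 = 115.6 kgf·cm
After the belt (129/67): 115.6 × 1.9254 = 222.57 kgf·cm
After the belt (309/52): 222.57 × 5.9423 = 1322.6 kgf·cm

1323 kgf·cm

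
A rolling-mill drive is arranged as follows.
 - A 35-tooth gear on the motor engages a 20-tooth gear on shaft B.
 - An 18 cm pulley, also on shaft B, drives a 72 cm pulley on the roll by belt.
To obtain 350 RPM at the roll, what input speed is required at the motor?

800 RPM

Overall ratio R = 0.57143 × 4 = 2.2857.
Required input speed = output speed × R = 350 × 2.2857 = 800 RPM.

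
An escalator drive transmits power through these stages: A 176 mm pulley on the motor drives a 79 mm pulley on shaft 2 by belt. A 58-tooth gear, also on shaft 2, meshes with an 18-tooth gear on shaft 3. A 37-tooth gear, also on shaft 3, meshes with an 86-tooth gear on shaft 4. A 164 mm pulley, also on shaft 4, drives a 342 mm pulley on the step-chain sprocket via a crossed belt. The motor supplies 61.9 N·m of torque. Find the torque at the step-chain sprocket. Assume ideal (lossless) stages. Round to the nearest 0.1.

41.8 N·m

After the belt (79/176): 61.9 × 0.44886 = 27.785 N·m
After the gear mesh (18/58): 27.785 × 0.31034 = 8.6228 N·m
After the gear mesh (86/37): 8.6228 × 2.3243 = 20.042 N·m
After the belt (342/164): 20.042 × 2.0854 = 41.795 N·m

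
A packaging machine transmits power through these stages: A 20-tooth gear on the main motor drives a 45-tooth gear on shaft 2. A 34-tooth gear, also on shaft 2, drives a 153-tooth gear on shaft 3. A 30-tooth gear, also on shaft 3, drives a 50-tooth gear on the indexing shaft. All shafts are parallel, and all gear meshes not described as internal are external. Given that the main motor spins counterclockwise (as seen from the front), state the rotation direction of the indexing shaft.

the main motor → shaft 2: external mesh, 1 reversal → CW.
shaft 2 → shaft 3: external mesh, 1 reversal → CCW.
shaft 3 → the indexing shaft: external mesh, 1 reversal → CW.
3 reversals in total — an odd number — so the indexing shaft turns opposite to the main motor.

clockwise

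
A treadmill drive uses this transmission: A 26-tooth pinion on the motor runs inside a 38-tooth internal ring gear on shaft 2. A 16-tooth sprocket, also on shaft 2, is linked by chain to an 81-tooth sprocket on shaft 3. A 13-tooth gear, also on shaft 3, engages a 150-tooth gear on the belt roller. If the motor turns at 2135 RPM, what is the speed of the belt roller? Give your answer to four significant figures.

the motor → shaft 2 (internal gear, 38/26): 2135 ÷ 1.4615 = 1460.8 RPM
shaft 2 → shaft 3 (chain, 81/16): 1460.8 ÷ 5.0625 = 288.55 RPM
shaft 3 → the belt roller (gear mesh, 150/13): 288.55 ÷ 11.538 = 25.008 RPM

25.01 RPM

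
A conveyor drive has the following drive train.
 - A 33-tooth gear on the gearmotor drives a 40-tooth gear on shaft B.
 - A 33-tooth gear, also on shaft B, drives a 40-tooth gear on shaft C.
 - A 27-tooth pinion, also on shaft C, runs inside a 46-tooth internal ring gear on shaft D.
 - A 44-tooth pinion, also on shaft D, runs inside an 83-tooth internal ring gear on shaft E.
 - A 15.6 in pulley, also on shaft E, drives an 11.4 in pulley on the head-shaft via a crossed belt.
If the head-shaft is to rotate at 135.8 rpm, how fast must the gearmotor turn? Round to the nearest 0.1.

468.6 rpm

Overall ratio R = 1.2121 × 1.2121 × 1.7037 × 1.8864 × 0.73077 = 3.4506.
Required input speed = output speed × R = 135.8 × 3.4506 = 468.59 rpm.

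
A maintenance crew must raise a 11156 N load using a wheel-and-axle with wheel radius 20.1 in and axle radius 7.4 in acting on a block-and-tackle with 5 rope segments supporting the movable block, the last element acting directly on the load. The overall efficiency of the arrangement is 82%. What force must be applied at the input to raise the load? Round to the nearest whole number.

Wheel-and-axle MA = R/r = 20.1/7.4 = 2.7162.
Block-and-tackle MA = number of supporting rope parts = 5.
Combined ideal MA = 2.7162 × 5 = 13.581.
Actual MA = 13.581 × 0.82 = 11.136.
Effort = load / actual MA = 11156 / 11.136 = 1001.8 N.

1002 N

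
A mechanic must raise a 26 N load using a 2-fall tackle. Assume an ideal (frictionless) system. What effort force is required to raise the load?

Block-and-tackle MA = number of supporting rope parts = 2.
Effort = load / MA = 26 / 2 = 13 N.

13 N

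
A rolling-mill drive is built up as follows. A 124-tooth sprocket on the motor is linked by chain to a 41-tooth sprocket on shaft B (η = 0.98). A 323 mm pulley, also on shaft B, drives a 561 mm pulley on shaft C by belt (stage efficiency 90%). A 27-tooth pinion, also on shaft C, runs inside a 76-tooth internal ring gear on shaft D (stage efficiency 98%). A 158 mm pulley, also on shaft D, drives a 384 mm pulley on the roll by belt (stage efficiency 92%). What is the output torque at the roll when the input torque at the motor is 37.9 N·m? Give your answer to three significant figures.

118 N·m

chain 41/124 = 0.33065 → τ = 37.9·0.33065·0.98 = 12.281 N·m
belt 561/323 = 1.7368 → τ = 12.281·1.7368·0.90 = 19.197 N·m
internal gear 76/27 = 2.8148 → τ = 19.197·2.8148·0.98 = 52.955 N·m
belt 384/158 = 2.4304 → τ = 52.955·2.4304·0.92 = 118.4 N·m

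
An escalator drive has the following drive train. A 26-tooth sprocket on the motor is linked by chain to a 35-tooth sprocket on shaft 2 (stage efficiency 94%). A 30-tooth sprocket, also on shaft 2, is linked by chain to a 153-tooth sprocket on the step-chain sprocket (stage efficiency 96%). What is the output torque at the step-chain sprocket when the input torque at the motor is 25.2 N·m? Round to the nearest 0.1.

chain 35/26 = 1.3462 → τ = 25.2·1.3462·0.94 = 31.888 N·m
chain 153/30 = 5.1 → τ = 31.888·5.1·0.96 = 156.12 N·m

156.1 N·m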